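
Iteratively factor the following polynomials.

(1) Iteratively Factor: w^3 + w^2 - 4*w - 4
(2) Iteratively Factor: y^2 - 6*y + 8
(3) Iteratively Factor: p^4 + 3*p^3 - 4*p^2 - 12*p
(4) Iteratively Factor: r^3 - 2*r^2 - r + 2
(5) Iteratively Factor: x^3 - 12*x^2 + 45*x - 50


(1) = (w + 1)*(w^2 - 4) = (w - 2)*(w + 1)*(w + 2)
(2) = (y - 2)*(y - 4)
(3) = (p + 2)*(p^3 + p^2 - 6*p) = p*(p + 2)*(p^2 + p - 6) = p*(p + 2)*(p + 3)*(p - 2)
(4) = (r + 1)*(r^2 - 3*r + 2) = (r - 1)*(r + 1)*(r - 2)
(5) = (x - 5)*(x^2 - 7*x + 10) = (x - 5)^2*(x - 2)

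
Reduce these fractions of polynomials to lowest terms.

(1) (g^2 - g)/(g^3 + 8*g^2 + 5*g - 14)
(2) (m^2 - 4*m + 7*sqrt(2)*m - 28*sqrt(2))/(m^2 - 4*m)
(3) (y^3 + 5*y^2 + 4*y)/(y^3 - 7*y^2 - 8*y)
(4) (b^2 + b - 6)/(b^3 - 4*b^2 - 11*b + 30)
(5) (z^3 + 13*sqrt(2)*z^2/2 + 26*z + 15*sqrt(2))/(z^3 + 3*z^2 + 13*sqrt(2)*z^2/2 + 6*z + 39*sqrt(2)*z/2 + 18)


(1) = g/(g^2 + 9*g + 14)
(2) = (m + 7*sqrt(2))/m
(3) = (y + 4)/(y - 8)
(4) = 1/(b - 5)
(5) = (4*z^3 + 26*sqrt(2)*z^2 + 104*z + 60*sqrt(2))/(4*z^3 + z^2*(12 + 26*sqrt(2)) + z*(24 + 78*sqrt(2)) + 72)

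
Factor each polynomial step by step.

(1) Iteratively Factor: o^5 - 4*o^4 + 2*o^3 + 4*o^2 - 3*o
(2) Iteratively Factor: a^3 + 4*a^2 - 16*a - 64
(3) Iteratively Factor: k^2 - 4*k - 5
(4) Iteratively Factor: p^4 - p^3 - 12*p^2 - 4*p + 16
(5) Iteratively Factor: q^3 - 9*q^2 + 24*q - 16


(1) = (o + 1)*(o^4 - 5*o^3 + 7*o^2 - 3*o) = (o - 3)*(o + 1)*(o^3 - 2*o^2 + o) = o*(o - 3)*(o + 1)*(o^2 - 2*o + 1) = o*(o - 3)*(o - 1)*(o + 1)*(o - 1)
(2) = (a - 4)*(a^2 + 8*a + 16) = (a - 4)*(a + 4)*(a + 4)
(3) = (k + 1)*(k - 5)
(4) = (p - 4)*(p^3 + 3*p^2 - 4) = (p - 4)*(p + 2)*(p^2 + p - 2) = (p - 4)*(p - 1)*(p + 2)*(p + 2)
(5) = (q - 4)*(q^2 - 5*q + 4) = (q - 4)^2*(q - 1)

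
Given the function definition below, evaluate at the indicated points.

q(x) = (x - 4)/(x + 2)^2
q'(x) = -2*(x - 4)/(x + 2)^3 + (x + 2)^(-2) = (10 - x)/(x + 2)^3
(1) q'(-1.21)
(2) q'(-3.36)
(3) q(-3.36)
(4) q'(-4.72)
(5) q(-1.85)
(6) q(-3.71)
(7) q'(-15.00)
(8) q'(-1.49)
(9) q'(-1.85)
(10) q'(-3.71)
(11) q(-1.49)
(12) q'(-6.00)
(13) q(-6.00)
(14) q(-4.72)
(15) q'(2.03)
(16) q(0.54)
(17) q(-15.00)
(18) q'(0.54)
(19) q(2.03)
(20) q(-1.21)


(1) = 22.74
(2) = -5.31
(3) = -3.98
(4) = -0.73
(5) = -260.00
(6) = -2.64
(7) = -0.01
(8) = 86.62
(9) = 3511.11
(10) = -2.74
(11) = -21.11
(12) = -0.25
(13) = -0.62
(14) = -1.18
(15) = 0.12
(16) = -0.54
(17) = -0.11
(18) = 0.58
(19) = -0.12
(20) = -8.35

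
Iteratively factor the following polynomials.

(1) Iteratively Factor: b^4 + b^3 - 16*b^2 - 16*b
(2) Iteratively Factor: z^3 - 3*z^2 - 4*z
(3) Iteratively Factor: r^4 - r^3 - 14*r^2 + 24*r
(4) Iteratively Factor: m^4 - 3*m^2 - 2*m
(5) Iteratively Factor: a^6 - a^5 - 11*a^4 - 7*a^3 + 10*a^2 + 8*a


(1) = (b)*(b^3 + b^2 - 16*b - 16) = b*(b + 1)*(b^2 - 16) = b*(b + 1)*(b + 4)*(b - 4)
(2) = (z - 4)*(z^2 + z) = z*(z - 4)*(z + 1)
(3) = (r + 4)*(r^3 - 5*r^2 + 6*r) = (r - 2)*(r + 4)*(r^2 - 3*r) = r*(r - 2)*(r + 4)*(r - 3)
(4) = (m + 1)*(m^3 - m^2 - 2*m) = m*(m + 1)*(m^2 - m - 2) = m*(m + 1)^2*(m - 2)
(5) = (a + 1)*(a^5 - 2*a^4 - 9*a^3 + 2*a^2 + 8*a) = (a + 1)^2*(a^4 - 3*a^3 - 6*a^2 + 8*a) = (a - 1)*(a + 1)^2*(a^3 - 2*a^2 - 8*a) = (a - 1)*(a + 1)^2*(a + 2)*(a^2 - 4*a) = (a - 4)*(a - 1)*(a + 1)^2*(a + 2)*(a)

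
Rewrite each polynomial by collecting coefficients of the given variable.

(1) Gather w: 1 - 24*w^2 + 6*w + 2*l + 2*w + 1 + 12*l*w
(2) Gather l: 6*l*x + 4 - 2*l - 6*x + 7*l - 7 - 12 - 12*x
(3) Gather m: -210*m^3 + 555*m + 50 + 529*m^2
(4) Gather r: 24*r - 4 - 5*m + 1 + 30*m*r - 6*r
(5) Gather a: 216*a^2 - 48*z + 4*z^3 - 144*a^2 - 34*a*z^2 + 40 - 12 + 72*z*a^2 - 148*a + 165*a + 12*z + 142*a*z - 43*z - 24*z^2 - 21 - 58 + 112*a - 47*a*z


(1) = 2*l - 24*w^2 + w*(12*l + 8) + 2
(2) = l*(6*x + 5) - 18*x - 15
(3) = -210*m^3 + 529*m^2 + 555*m + 50
(4) = -5*m + r*(30*m + 18) - 3
(5) = a^2*(72*z + 72) + a*(-34*z^2 + 95*z + 129) + 4*z^3 - 24*z^2 - 79*z - 51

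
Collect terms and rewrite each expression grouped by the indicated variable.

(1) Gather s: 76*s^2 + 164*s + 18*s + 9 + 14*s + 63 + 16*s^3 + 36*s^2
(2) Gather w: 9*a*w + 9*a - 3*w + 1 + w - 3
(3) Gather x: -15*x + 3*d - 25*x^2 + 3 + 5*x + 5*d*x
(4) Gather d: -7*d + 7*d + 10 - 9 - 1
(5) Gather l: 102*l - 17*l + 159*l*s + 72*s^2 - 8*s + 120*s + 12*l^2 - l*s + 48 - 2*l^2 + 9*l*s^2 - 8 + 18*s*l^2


(1) = 16*s^3 + 112*s^2 + 196*s + 72
(2) = 9*a + w*(9*a - 2) - 2
(3) = 3*d - 25*x^2 + x*(5*d - 10) + 3
(4) = 0
(5) = l^2*(18*s + 10) + l*(9*s^2 + 158*s + 85) + 72*s^2 + 112*s + 40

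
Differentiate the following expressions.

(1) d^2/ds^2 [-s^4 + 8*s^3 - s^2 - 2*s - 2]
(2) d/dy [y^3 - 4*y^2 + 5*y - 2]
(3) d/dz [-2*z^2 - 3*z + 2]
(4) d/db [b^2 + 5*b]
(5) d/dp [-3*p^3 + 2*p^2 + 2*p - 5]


(1) = -12*s^2 + 48*s - 2
(2) = 3*y^2 - 8*y + 5
(3) = -4*z - 3
(4) = 2*b + 5
(5) = -9*p^2 + 4*p + 2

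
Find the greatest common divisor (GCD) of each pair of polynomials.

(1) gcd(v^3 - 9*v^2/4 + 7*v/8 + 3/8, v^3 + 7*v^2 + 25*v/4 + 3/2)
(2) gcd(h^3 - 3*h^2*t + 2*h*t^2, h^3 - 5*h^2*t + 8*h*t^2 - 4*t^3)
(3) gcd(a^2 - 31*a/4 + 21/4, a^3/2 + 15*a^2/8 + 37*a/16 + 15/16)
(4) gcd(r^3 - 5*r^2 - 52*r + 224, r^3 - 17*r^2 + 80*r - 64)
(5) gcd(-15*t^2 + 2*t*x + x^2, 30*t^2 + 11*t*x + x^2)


(1) = 1
(2) = h^2 - 3*h*t + 2*t^2
(3) = gcd((a - 7)*(a - 3/4), (a/2 + 1/2)*(a + 5/4)*(a + 3/2)) = 1
(4) = gcd((r - 8)*(r - 4)*(r + 7), (r - 8)^2*(r - 1)) = r - 8
(5) = gcd((-3*t + x)*(5*t + x), (5*t + x)*(6*t + x)) = 5*t + x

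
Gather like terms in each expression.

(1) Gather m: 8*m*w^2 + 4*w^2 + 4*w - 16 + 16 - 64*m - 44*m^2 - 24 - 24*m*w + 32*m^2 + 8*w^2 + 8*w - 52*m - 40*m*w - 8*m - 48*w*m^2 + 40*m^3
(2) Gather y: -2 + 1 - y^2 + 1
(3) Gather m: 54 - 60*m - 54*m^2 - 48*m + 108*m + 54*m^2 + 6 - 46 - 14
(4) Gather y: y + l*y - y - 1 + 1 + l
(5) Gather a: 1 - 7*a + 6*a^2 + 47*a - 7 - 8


(1) = 40*m^3 + m^2*(-48*w - 12) + m*(8*w^2 - 64*w - 124) + 12*w^2 + 12*w - 24
(2) = -y^2
(3) = 0
(4) = l*y + l
(5) = 6*a^2 + 40*a - 14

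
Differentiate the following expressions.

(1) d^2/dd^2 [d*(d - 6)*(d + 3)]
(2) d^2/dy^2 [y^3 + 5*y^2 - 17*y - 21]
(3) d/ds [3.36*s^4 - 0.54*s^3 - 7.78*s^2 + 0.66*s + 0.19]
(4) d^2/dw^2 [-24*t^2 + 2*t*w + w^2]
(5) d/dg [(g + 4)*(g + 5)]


(1) = 6*d - 6
(2) = 6*y + 10
(3) = 13.44*s^3 - 1.62*s^2 - 15.56*s + 0.66
(4) = 2
(5) = 2*g + 9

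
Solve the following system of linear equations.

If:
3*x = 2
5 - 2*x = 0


Then:
No Solution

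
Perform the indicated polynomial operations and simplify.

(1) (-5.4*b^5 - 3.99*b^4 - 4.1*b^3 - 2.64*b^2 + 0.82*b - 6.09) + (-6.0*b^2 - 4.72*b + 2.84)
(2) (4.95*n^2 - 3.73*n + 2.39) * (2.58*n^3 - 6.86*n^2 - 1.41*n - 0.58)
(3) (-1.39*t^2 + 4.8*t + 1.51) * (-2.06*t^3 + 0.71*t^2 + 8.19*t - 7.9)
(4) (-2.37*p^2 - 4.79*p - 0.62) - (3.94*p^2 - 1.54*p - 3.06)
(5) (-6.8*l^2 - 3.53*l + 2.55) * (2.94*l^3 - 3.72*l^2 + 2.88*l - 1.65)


(1) = -5.4*b^5 - 3.99*b^4 - 4.1*b^3 - 8.64*b^2 - 3.9*b - 3.25
(2) = 12.771*n^5 - 43.5804*n^4 + 24.7745*n^3 - 14.0071*n^2 - 1.2065*n - 1.3862
(3) = 2.8634*t^5 - 10.8749*t^4 - 11.0867*t^3 + 51.3651*t^2 - 25.5531*t - 11.929
(4) = -6.31*p^2 - 3.25*p + 2.44
(5) = -19.992*l^5 + 14.9178*l^4 + 1.0446*l^3 - 8.4324*l^2 + 13.1685*l - 4.2075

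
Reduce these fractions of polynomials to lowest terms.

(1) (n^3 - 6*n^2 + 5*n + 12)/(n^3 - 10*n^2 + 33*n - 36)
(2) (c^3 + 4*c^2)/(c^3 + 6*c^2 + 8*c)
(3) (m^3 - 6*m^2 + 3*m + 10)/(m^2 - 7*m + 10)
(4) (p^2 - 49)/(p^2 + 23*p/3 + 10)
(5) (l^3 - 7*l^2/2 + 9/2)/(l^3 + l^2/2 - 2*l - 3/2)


(1) = (n + 1)/(n - 3)
(2) = c/(c + 2)
(3) = m + 1
(4) = (3*p^2 - 147)/(3*p^2 + 23*p + 30)
(5) = (l - 3)/(l + 1)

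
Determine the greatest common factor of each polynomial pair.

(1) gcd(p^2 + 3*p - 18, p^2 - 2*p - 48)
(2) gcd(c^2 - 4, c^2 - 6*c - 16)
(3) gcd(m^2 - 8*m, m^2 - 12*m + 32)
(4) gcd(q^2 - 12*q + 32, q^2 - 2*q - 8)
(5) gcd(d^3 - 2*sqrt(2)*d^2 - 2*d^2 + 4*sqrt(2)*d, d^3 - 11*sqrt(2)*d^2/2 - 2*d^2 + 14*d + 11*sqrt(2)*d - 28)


(1) = p + 6
(2) = gcd((c - 2)*(c + 2), (c - 8)*(c + 2)) = c + 2
(3) = m - 8
(4) = q - 4
(5) = d^2 + d*(-2*sqrt(2) - 2) + 4*sqrt(2)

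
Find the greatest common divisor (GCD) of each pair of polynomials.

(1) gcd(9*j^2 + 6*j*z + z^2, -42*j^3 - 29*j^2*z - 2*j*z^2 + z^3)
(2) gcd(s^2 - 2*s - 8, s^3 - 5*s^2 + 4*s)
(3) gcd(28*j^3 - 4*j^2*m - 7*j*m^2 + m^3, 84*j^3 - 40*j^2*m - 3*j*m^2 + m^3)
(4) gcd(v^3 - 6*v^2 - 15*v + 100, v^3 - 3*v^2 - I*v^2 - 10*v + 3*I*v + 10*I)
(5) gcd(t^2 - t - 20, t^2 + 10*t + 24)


(1) = gcd((3*j + z)^2, (-7*j + z)*(2*j + z)*(3*j + z)) = 3*j + z
(2) = gcd((s - 4)*(s + 2), s*(s - 4)*(s - 1)) = s - 4
(3) = gcd((-7*j + m)*(-2*j + m)*(2*j + m), (-7*j + m)*(-2*j + m)*(6*j + m)) = 14*j^2 - 9*j*m + m^2
(4) = gcd((v - 5)^2*(v + 4), (v - 5)*(v + 2)*(v - I)) = v - 5
(5) = gcd((t - 5)*(t + 4), (t + 4)*(t + 6)) = t + 4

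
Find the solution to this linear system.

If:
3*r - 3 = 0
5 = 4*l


Then:
l = 5/4
r = 1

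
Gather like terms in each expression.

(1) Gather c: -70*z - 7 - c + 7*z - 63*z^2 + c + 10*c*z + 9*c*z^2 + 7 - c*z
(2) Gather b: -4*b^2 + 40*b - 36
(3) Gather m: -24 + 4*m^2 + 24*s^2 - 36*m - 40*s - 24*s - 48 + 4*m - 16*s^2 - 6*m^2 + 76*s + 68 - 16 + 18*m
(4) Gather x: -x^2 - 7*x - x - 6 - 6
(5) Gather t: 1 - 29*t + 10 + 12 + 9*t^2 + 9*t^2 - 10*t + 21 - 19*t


(1) = c*(9*z^2 + 9*z) - 63*z^2 - 63*z
(2) = -4*b^2 + 40*b - 36
(3) = -2*m^2 - 14*m + 8*s^2 + 12*s - 20
(4) = -x^2 - 8*x - 12
(5) = 18*t^2 - 58*t + 44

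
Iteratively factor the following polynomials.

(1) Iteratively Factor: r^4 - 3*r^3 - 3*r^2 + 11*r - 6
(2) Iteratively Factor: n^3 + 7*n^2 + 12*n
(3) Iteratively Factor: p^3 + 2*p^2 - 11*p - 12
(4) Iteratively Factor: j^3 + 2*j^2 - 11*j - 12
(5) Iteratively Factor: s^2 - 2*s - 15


(1) = (r - 1)*(r^3 - 2*r^2 - 5*r + 6) = (r - 1)*(r + 2)*(r^2 - 4*r + 3) = (r - 3)*(r - 1)*(r + 2)*(r - 1)
(2) = (n + 3)*(n^2 + 4*n) = (n + 3)*(n + 4)*(n)
(3) = (p - 3)*(p^2 + 5*p + 4) = (p - 3)*(p + 1)*(p + 4)
(4) = (j - 3)*(j^2 + 5*j + 4) = (j - 3)*(j + 1)*(j + 4)
(5) = (s + 3)*(s - 5)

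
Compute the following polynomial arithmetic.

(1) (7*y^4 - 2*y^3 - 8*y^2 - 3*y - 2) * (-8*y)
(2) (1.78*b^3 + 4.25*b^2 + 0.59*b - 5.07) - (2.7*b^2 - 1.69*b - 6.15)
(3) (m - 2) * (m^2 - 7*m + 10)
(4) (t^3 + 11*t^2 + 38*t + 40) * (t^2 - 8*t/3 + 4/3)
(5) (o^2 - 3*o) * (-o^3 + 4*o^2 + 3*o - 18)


(1) = -56*y^5 + 16*y^4 + 64*y^3 + 24*y^2 + 16*y
(2) = 1.78*b^3 + 1.55*b^2 + 2.28*b + 1.08
(3) = m^3 - 9*m^2 + 24*m - 20
(4) = t^5 + 25*t^4/3 + 10*t^3 - 140*t^2/3 - 56*t + 160/3
(5) = -o^5 + 7*o^4 - 9*o^3 - 27*o^2 + 54*o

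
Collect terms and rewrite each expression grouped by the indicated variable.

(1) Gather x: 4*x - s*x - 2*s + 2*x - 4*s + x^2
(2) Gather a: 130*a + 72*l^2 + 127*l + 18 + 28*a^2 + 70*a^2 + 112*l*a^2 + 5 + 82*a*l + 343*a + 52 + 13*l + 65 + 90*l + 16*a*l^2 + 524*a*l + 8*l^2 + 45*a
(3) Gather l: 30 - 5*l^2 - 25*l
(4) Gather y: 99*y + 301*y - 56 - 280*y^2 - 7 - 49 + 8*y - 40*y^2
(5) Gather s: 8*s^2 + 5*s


(1) = -6*s + x^2 + x*(6 - s)
(2) = a^2*(112*l + 98) + a*(16*l^2 + 606*l + 518) + 80*l^2 + 230*l + 140
(3) = -5*l^2 - 25*l + 30
(4) = -320*y^2 + 408*y - 112
(5) = 8*s^2 + 5*s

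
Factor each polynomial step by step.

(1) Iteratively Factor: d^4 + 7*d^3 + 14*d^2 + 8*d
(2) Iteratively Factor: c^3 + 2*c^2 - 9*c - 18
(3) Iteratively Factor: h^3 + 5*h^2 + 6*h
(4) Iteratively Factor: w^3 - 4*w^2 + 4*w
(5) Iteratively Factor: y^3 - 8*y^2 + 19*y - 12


(1) = (d + 2)*(d^3 + 5*d^2 + 4*d) = (d + 2)*(d + 4)*(d^2 + d) = d*(d + 2)*(d + 4)*(d + 1)
(2) = (c + 2)*(c^2 - 9) = (c + 2)*(c + 3)*(c - 3)
(3) = (h)*(h^2 + 5*h + 6) = h*(h + 2)*(h + 3)
(4) = (w - 2)*(w^2 - 2*w) = (w - 2)^2*(w)
(5) = (y - 4)*(y^2 - 4*y + 3) = (y - 4)*(y - 1)*(y - 3)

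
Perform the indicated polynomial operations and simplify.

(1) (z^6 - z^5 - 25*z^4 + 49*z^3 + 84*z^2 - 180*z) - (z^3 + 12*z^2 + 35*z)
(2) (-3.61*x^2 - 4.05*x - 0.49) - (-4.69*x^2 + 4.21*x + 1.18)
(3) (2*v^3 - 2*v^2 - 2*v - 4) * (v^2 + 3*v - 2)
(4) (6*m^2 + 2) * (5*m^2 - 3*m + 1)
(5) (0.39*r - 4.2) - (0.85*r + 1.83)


(1) = z^6 - z^5 - 25*z^4 + 48*z^3 + 72*z^2 - 215*z
(2) = 1.08*x^2 - 8.26*x - 1.67
(3) = 2*v^5 + 4*v^4 - 12*v^3 - 6*v^2 - 8*v + 8
(4) = 30*m^4 - 18*m^3 + 16*m^2 - 6*m + 2
(5) = -0.46*r - 6.03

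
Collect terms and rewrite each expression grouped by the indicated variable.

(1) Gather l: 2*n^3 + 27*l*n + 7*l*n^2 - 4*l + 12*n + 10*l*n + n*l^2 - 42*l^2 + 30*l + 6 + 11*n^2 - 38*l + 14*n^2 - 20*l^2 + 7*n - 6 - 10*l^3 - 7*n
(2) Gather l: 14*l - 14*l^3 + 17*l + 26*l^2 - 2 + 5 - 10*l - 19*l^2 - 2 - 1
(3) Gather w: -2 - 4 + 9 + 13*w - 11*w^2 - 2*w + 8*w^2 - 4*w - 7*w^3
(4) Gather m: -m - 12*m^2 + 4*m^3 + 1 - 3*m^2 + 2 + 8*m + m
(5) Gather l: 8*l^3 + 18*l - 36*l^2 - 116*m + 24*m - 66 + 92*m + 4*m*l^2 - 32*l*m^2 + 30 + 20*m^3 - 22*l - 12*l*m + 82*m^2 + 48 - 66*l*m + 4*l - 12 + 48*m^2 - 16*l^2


(1) = -10*l^3 + l^2*(n - 62) + l*(7*n^2 + 37*n - 12) + 2*n^3 + 25*n^2 + 12*n
(2) = -14*l^3 + 7*l^2 + 21*l
(3) = -7*w^3 - 3*w^2 + 7*w + 3
(4) = 4*m^3 - 15*m^2 + 8*m + 3
(5) = 8*l^3 + l^2*(4*m - 52) + l*(-32*m^2 - 78*m) + 20*m^3 + 130*m^2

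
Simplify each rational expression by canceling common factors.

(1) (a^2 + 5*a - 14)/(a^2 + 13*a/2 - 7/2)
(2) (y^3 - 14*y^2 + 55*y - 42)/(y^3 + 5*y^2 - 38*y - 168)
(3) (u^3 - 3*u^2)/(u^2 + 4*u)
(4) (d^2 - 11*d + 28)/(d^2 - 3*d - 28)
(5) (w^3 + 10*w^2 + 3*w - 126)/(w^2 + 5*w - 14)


(1) = (2*a - 4)/(2*a - 1)
(2) = (y^2 - 8*y + 7)/(y^2 + 11*y + 28)
(3) = (u^2 - 3*u)/(u + 4)
(4) = (d - 4)/(d + 4)
(5) = (w^2 + 3*w - 18)/(w - 2)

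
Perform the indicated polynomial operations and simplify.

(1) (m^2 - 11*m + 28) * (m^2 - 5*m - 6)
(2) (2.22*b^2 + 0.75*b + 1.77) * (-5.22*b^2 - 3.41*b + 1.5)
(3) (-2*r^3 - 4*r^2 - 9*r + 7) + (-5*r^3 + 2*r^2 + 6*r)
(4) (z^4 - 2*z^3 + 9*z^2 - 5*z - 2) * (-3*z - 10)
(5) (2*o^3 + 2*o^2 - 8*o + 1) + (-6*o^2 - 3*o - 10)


(1) = m^4 - 16*m^3 + 77*m^2 - 74*m - 168
(2) = -11.5884*b^4 - 11.4852*b^3 - 8.4669*b^2 - 4.9107*b + 2.655
(3) = -7*r^3 - 2*r^2 - 3*r + 7
(4) = -3*z^5 - 4*z^4 - 7*z^3 - 75*z^2 + 56*z + 20
(5) = 2*o^3 - 4*o^2 - 11*o - 9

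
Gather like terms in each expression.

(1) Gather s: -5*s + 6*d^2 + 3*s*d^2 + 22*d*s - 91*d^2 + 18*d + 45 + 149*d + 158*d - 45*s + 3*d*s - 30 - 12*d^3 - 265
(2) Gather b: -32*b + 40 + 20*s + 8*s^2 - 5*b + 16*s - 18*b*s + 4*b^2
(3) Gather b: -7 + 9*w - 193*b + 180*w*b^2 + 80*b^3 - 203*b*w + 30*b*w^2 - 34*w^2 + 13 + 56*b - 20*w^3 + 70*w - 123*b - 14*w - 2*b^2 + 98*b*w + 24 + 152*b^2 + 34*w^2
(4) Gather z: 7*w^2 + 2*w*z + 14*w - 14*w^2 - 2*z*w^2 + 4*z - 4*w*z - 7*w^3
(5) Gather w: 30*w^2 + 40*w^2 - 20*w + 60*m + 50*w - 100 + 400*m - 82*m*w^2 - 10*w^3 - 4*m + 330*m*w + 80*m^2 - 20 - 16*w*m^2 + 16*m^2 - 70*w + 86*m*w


(1) = -12*d^3 - 85*d^2 + 325*d + s*(3*d^2 + 25*d - 50) - 250
(2) = 4*b^2 + b*(-18*s - 37) + 8*s^2 + 36*s + 40
(3) = 80*b^3 + b^2*(180*w + 150) + b*(30*w^2 - 105*w - 260) - 20*w^3 + 65*w + 30
(4) = -7*w^3 - 7*w^2 + 14*w + z*(-2*w^2 - 2*w + 4)
(5) = 96*m^2 + 456*m - 10*w^3 + w^2*(70 - 82*m) + w*(-16*m^2 + 416*m - 40) - 120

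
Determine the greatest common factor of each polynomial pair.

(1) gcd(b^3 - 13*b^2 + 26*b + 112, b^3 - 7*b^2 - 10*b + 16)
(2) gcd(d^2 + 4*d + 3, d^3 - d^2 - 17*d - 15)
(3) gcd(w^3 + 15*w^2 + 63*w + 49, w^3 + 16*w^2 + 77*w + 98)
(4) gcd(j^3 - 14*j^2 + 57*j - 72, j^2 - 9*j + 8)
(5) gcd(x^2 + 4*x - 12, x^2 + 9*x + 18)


(1) = b^2 - 6*b - 16
(2) = gcd((d + 1)*(d + 3), (d - 5)*(d + 1)*(d + 3)) = d^2 + 4*d + 3
(3) = w^2 + 14*w + 49
(4) = gcd((j - 8)*(j - 3)^2, (j - 8)*(j - 1)) = j - 8
(5) = gcd((x - 2)*(x + 6), (x + 3)*(x + 6)) = x + 6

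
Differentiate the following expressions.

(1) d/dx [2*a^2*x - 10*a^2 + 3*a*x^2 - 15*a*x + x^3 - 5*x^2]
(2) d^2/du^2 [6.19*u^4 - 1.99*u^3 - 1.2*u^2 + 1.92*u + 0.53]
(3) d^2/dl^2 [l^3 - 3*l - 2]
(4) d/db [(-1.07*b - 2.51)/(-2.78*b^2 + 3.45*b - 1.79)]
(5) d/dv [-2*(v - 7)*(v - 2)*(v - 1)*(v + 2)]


(1) = 2*a^2 + 6*a*x - 15*a + 3*x^2 - 10*x
(2) = 74.28*u^2 - 11.94*u - 2.4
(3) = 6*l
(4) = (-2.9746*b^2 - 13.9556*b + 10.5748)/(7.7284*b^4 - 19.182*b^3 + 21.8549*b^2 - 12.351*b + 3.2041)
(5) = -8*v^3 + 48*v^2 - 12*v - 64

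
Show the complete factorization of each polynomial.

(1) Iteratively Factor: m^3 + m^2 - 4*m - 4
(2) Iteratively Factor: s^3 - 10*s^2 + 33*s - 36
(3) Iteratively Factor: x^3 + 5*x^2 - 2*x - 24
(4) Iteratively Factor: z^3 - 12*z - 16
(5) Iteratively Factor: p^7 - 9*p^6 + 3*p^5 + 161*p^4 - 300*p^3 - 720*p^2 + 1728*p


(1) = (m + 1)*(m^2 - 4) = (m - 2)*(m + 1)*(m + 2)
(2) = (s - 3)*(s^2 - 7*s + 12) = (s - 3)^2*(s - 4)
(3) = (x + 4)*(x^2 + x - 6) = (x + 3)*(x + 4)*(x - 2)
(4) = (z - 4)*(z^2 + 4*z + 4) = (z - 4)*(z + 2)*(z + 2)
(5) = (p - 4)*(p^6 - 5*p^5 - 17*p^4 + 93*p^3 + 72*p^2 - 432*p) = (p - 4)*(p + 3)*(p^5 - 8*p^4 + 7*p^3 + 72*p^2 - 144*p) = p*(p - 4)*(p + 3)*(p^4 - 8*p^3 + 7*p^2 + 72*p - 144) = p*(p - 4)*(p - 3)*(p + 3)*(p^3 - 5*p^2 - 8*p + 48) = p*(p - 4)^2*(p - 3)*(p + 3)*(p^2 - p - 12) = p*(p - 4)^2*(p - 3)*(p + 3)^2*(p - 4)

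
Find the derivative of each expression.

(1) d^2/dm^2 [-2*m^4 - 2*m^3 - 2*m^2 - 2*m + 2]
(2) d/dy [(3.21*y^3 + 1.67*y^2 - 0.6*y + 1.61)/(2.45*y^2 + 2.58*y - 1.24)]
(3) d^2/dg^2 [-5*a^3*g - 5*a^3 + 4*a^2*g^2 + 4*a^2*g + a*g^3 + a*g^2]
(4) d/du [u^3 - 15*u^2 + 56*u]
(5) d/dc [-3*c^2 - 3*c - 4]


(1) = -24*m^2 - 12*m - 4
(2) = (7.8645*y^4 + 16.5636*y^3 - 6.1626*y^2 - 12.0306*y - 3.4098)/(6.0025*y^4 + 12.642*y^3 + 0.5804*y^2 - 6.3984*y + 1.5376)
(3) = 2*a*(4*a + 3*g + 1)
(4) = 3*u^2 - 30*u + 56
(5) = -6*c - 3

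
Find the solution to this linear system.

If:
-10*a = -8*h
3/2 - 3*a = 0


Then:
a = 1/2
h = 5/8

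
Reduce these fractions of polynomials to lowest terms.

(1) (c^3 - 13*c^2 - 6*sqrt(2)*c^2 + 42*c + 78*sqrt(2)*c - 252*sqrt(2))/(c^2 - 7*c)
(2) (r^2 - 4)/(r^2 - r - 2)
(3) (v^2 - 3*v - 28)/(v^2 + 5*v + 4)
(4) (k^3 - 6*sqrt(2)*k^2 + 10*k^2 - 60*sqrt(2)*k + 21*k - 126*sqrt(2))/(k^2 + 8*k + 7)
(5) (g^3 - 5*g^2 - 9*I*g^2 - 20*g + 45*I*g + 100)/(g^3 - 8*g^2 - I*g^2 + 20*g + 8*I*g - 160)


(1) = (c^2 + c*(-6*sqrt(2) - 6) + 36*sqrt(2))/c
(2) = (r + 2)/(r + 1)
(3) = (v - 7)/(v + 1)
(4) = (k^2 + k*(3 - 6*sqrt(2)) - 18*sqrt(2))/(k + 1)
(5) = (g^2 + g*(-5 - 4*I) + 20*I)/(g^2 + g*(-8 + 4*I) - 32*I)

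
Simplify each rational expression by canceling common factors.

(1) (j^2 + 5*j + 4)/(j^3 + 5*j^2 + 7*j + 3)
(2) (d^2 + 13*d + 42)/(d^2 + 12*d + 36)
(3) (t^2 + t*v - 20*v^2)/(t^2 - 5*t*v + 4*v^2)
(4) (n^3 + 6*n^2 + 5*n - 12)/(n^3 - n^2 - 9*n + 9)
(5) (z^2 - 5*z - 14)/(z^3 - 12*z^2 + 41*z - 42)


(1) = (j + 4)/(j^2 + 4*j + 3)
(2) = (d + 7)/(d + 6)
(3) = (t + 5*v)/(t - v)
(4) = (n + 4)/(n - 3)
(5) = (z + 2)/(z^2 - 5*z + 6)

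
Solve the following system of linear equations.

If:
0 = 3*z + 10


Then:
z = -10/3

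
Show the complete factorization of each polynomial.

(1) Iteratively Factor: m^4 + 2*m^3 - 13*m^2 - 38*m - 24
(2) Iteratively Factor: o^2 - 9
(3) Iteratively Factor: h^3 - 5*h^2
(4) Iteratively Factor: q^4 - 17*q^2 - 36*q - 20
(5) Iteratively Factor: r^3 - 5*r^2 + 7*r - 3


(1) = (m + 3)*(m^3 - m^2 - 10*m - 8) = (m + 1)*(m + 3)*(m^2 - 2*m - 8) = (m - 4)*(m + 1)*(m + 3)*(m + 2)
(2) = (o + 3)*(o - 3)
(3) = (h)*(h^2 - 5*h) = h*(h - 5)*(h)
(4) = (q - 5)*(q^3 + 5*q^2 + 8*q + 4) = (q - 5)*(q + 1)*(q^2 + 4*q + 4) = (q - 5)*(q + 1)*(q + 2)*(q + 2)
(5) = (r - 1)*(r^2 - 4*r + 3) = (r - 3)*(r - 1)*(r - 1)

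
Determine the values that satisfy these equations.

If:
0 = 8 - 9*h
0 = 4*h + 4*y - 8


Then:
h = 8/9
y = 10/9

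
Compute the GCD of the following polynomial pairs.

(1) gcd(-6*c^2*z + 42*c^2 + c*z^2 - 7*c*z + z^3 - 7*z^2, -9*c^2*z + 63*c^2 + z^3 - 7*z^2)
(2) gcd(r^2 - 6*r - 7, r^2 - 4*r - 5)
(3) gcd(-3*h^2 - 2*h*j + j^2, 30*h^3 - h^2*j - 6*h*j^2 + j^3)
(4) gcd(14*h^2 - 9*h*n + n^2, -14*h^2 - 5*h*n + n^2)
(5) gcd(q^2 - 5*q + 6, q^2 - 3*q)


(1) = gcd((-2*c + z)*(3*c + z)*(z - 7), (-3*c + z)*(3*c + z)*(z - 7)) = 3*c*z - 21*c + z^2 - 7*z
(2) = r + 1
(3) = gcd((-3*h + j)*(h + j), (-5*h + j)*(-3*h + j)*(2*h + j)) = 3*h - j
(4) = gcd((-7*h + n)*(-2*h + n), (-7*h + n)*(2*h + n)) = 7*h - n
(5) = gcd((q - 3)*(q - 2), q*(q - 3)) = q - 3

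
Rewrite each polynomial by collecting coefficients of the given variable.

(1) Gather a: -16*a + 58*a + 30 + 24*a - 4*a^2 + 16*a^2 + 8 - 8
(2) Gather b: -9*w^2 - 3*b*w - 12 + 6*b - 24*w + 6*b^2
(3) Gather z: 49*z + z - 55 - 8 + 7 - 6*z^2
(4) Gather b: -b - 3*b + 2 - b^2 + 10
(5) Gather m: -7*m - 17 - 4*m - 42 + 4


(1) = 12*a^2 + 66*a + 30
(2) = 6*b^2 + b*(6 - 3*w) - 9*w^2 - 24*w - 12
(3) = -6*z^2 + 50*z - 56
(4) = -b^2 - 4*b + 12
(5) = -11*m - 55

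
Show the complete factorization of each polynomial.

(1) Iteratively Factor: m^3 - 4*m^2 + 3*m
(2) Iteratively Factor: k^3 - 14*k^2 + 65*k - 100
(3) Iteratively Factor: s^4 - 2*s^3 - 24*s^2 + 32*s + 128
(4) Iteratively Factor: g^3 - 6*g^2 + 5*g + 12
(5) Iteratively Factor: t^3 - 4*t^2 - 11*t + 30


(1) = (m)*(m^2 - 4*m + 3) = m*(m - 1)*(m - 3)
(2) = (k - 5)*(k^2 - 9*k + 20) = (k - 5)^2*(k - 4)
(3) = (s + 2)*(s^3 - 4*s^2 - 16*s + 64) = (s - 4)*(s + 2)*(s^2 - 16) = (s - 4)^2*(s + 2)*(s + 4)
(4) = (g + 1)*(g^2 - 7*g + 12) = (g - 3)*(g + 1)*(g - 4)
(5) = (t - 2)*(t^2 - 2*t - 15) = (t - 5)*(t - 2)*(t + 3)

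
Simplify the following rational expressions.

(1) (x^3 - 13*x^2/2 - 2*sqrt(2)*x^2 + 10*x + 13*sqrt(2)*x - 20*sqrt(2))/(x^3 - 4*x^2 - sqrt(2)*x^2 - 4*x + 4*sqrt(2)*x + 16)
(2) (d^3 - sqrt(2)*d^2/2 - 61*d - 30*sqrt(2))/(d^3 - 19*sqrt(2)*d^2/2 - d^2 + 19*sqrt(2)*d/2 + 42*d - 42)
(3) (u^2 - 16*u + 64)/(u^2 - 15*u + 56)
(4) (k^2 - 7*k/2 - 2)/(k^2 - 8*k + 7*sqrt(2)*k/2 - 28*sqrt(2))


(1) = (2*x - 5)/(2*x + 2*sqrt(2))
(2) = (4*d^2 + 22*sqrt(2)*d + 20)/(4*d^2 + d*(-14*sqrt(2) - 4) + 14*sqrt(2))
(3) = (u - 8)/(u - 7)
(4) = (4*k^2 - 14*k - 8)/(4*k^2 + k*(-32 + 14*sqrt(2)) - 112*sqrt(2))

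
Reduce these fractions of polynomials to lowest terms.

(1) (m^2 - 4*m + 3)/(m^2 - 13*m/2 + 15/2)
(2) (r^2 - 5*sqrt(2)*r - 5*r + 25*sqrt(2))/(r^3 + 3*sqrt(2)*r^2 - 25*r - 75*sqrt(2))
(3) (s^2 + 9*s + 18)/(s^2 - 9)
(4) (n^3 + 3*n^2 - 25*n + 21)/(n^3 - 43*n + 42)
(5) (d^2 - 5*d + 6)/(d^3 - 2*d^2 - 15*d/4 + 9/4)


(1) = (2*m^2 - 8*m + 6)/(2*m^2 - 13*m + 15)
(2) = (r - 5*sqrt(2))/(r^2 + r*(3*sqrt(2) + 5) + 15*sqrt(2))
(3) = (s + 6)/(s - 3)
(4) = (n - 3)/(n - 6)
(5) = (4*d - 8)/(4*d^2 + 4*d - 3)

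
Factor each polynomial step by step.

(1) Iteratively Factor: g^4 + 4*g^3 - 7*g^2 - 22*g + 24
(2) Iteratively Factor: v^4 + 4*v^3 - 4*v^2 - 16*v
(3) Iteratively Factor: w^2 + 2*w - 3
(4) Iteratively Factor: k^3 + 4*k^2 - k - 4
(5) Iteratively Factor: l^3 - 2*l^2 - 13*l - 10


(1) = (g + 3)*(g^3 + g^2 - 10*g + 8) = (g - 1)*(g + 3)*(g^2 + 2*g - 8) = (g - 2)*(g - 1)*(g + 3)*(g + 4)
(2) = (v - 2)*(v^3 + 6*v^2 + 8*v) = (v - 2)*(v + 4)*(v^2 + 2*v) = v*(v - 2)*(v + 4)*(v + 2)
(3) = (w - 1)*(w + 3)
(4) = (k + 1)*(k^2 + 3*k - 4) = (k - 1)*(k + 1)*(k + 4)
(5) = (l + 1)*(l^2 - 3*l - 10) = (l + 1)*(l + 2)*(l - 5)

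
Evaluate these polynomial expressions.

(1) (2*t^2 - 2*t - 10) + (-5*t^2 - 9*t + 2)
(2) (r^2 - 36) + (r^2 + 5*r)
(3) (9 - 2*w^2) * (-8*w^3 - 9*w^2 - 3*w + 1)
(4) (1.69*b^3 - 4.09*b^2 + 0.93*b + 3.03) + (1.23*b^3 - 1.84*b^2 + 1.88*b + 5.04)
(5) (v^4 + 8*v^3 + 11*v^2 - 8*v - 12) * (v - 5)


(1) = -3*t^2 - 11*t - 8
(2) = 2*r^2 + 5*r - 36
(3) = 16*w^5 + 18*w^4 - 66*w^3 - 83*w^2 - 27*w + 9
(4) = 2.92*b^3 - 5.93*b^2 + 2.81*b + 8.07
(5) = v^5 + 3*v^4 - 29*v^3 - 63*v^2 + 28*v + 60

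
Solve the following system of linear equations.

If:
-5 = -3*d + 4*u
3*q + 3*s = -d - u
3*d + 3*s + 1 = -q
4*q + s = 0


Then:
d = -91/31
q = -22/31
s = 88/31
u = -107/31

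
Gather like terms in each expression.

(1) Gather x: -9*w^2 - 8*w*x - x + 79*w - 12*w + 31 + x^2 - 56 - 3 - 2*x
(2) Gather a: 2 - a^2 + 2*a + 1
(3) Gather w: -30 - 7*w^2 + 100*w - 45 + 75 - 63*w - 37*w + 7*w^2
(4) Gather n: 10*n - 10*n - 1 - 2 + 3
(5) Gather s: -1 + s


(1) = -9*w^2 + 67*w + x^2 + x*(-8*w - 3) - 28
(2) = -a^2 + 2*a + 3
(3) = 0
(4) = 0
(5) = s - 1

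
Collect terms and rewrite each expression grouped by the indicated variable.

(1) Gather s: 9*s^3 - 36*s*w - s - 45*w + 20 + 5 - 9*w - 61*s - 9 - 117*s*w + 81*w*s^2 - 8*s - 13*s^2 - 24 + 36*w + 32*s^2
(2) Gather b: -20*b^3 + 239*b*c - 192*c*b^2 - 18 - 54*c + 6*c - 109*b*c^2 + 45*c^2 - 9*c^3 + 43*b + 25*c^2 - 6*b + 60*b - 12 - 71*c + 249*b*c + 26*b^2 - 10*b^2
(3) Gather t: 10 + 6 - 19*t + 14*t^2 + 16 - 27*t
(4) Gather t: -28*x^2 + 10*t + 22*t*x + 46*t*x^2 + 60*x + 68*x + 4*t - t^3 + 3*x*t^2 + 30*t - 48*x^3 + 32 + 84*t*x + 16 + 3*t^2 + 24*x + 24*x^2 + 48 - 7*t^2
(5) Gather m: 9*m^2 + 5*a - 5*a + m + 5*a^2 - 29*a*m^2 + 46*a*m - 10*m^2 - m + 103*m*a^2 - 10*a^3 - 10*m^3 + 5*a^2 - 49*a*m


(1) = 9*s^3 + s^2*(81*w + 19) + s*(-153*w - 70) - 18*w - 8
(2) = -20*b^3 + b^2*(16 - 192*c) + b*(-109*c^2 + 488*c + 97) - 9*c^3 + 70*c^2 - 119*c - 30
(3) = 14*t^2 - 46*t + 32
(4) = -t^3 + t^2*(3*x - 4) + t*(46*x^2 + 106*x + 44) - 48*x^3 - 4*x^2 + 152*x + 96
(5) = -10*a^3 + 10*a^2 - 10*m^3 + m^2*(-29*a - 1) + m*(103*a^2 - 3*a)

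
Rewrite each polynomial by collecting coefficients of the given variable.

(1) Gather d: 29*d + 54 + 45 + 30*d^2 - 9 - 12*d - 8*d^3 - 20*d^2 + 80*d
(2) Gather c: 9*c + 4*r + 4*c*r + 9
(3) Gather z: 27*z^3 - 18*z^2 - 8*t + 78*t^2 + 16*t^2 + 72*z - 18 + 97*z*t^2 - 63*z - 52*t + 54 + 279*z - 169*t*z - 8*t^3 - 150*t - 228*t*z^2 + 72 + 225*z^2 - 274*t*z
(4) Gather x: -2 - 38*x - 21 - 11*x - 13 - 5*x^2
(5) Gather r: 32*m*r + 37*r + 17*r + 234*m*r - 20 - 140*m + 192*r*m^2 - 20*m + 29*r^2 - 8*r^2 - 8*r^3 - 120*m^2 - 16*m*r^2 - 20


(1) = -8*d^3 + 10*d^2 + 97*d + 90
(2) = c*(4*r + 9) + 4*r + 9
(3) = -8*t^3 + 94*t^2 - 210*t + 27*z^3 + z^2*(207 - 228*t) + z*(97*t^2 - 443*t + 288) + 108
(4) = -5*x^2 - 49*x - 36
(5) = -120*m^2 - 160*m - 8*r^3 + r^2*(21 - 16*m) + r*(192*m^2 + 266*m + 54) - 40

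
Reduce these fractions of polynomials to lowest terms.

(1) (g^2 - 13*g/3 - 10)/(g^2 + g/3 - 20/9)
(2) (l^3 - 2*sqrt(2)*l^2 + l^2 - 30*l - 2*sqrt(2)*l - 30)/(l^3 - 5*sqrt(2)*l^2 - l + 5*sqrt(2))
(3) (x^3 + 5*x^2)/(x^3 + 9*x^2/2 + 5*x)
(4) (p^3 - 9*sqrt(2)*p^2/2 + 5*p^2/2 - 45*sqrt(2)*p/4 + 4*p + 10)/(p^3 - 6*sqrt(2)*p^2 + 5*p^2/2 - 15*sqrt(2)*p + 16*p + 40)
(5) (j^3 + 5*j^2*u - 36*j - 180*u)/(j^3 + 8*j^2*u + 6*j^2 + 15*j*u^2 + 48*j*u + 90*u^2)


(1) = (3*g - 18)/(3*g - 4)
(2) = (l + 3*sqrt(2))/(l - 1)
(3) = (2*x^2 + 10*x)/(2*x^2 + 9*x + 10)
(4) = (8*p - 4*sqrt(2))/(8*p - 16*sqrt(2))
(5) = (j - 6)/(j + 3*u)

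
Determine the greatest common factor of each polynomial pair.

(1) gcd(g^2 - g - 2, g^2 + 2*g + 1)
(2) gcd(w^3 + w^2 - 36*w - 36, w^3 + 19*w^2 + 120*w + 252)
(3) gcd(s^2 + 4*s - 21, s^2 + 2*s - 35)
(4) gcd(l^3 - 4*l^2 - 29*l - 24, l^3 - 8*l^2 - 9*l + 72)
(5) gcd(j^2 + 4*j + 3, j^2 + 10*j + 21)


(1) = g + 1
(2) = w + 6
(3) = s + 7
(4) = l^2 - 5*l - 24
(5) = gcd((j + 1)*(j + 3), (j + 3)*(j + 7)) = j + 3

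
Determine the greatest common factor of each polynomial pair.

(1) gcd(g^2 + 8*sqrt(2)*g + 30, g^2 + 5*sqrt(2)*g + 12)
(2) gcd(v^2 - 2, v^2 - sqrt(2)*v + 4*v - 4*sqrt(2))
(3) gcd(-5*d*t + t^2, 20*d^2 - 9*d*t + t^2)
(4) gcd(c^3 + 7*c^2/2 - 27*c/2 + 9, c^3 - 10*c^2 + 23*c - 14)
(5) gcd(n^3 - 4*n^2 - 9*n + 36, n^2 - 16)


(1) = g + 3*sqrt(2)
(2) = v - sqrt(2)
(3) = gcd(t*(-5*d + t), (-5*d + t)*(-4*d + t)) = -5*d + t
(4) = gcd((c - 3/2)*(c - 1)*(c + 6), (c - 7)*(c - 2)*(c - 1)) = c - 1
(5) = n - 4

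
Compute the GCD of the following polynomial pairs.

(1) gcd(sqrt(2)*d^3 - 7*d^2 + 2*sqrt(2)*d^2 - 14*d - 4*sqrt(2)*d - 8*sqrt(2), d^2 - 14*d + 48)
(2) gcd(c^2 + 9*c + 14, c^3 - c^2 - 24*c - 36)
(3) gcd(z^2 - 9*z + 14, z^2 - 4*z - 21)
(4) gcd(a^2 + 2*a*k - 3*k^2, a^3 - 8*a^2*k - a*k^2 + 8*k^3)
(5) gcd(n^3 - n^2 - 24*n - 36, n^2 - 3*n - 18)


(1) = gcd((d + 2)*(d - 4*sqrt(2))*(sqrt(2)*d + 1), (d - 8)*(d - 6)) = 1
(2) = gcd((c + 2)*(c + 7), (c - 6)*(c + 2)*(c + 3)) = c + 2
(3) = z - 7
(4) = gcd((a - k)*(a + 3*k), (a - 8*k)*(a - k)*(a + k)) = a - k
(5) = n^2 - 3*n - 18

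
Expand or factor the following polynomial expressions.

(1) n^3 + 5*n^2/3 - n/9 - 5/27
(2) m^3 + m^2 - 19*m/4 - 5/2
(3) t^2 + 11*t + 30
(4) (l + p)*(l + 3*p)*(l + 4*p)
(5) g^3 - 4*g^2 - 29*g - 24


(1) = (n - 1/3)*(n + 1/3)*(n + 5/3)
(2) = (m - 2)*(m + 1/2)*(m + 5/2)
(3) = (t + 5)*(t + 6)
(4) = l^3 + 8*l^2*p + 19*l*p^2 + 12*p^3
(5) = (g - 8)*(g + 1)*(g + 3)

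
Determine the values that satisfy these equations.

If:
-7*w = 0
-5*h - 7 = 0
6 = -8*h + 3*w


Then:
No Solution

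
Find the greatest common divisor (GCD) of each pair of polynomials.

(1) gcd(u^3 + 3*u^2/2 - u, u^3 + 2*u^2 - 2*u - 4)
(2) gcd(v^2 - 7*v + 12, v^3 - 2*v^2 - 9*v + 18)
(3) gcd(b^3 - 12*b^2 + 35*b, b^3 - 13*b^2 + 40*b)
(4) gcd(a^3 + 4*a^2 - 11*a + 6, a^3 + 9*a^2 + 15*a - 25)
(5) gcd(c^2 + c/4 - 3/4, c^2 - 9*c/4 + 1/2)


(1) = u + 2
(2) = gcd((v - 4)*(v - 3), (v - 3)*(v - 2)*(v + 3)) = v - 3
(3) = gcd(b*(b - 7)*(b - 5), b*(b - 8)*(b - 5)) = b^2 - 5*b
(4) = a - 1
(5) = gcd((c - 3/4)*(c + 1), (c - 2)*(c - 1/4)) = 1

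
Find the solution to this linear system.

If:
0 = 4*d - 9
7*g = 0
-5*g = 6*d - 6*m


Then:
d = 9/4
g = 0
m = 9/4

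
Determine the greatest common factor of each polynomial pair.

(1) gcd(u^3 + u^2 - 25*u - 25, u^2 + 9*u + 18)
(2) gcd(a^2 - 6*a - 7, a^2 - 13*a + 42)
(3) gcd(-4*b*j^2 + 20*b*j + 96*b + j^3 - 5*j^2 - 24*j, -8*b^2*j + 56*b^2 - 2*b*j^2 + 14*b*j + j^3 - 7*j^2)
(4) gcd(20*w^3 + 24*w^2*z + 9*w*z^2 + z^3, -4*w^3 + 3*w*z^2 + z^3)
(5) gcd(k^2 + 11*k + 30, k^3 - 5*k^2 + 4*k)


(1) = 1
(2) = a - 7
(3) = 4*b - j
(4) = 4*w^2 + 4*w*z + z^2
(5) = 1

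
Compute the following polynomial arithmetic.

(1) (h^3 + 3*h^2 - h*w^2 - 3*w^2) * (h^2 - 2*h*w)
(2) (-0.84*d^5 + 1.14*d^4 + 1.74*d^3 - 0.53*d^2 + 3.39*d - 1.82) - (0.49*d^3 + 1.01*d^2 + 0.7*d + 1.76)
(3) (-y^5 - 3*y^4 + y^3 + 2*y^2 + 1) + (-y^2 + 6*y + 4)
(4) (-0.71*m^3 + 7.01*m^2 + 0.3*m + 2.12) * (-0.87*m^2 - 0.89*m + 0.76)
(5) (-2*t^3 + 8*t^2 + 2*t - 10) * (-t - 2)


(1) = h^5 - 2*h^4*w + 3*h^4 - h^3*w^2 - 6*h^3*w + 2*h^2*w^3 - 3*h^2*w^2 + 6*h*w^3
(2) = -0.84*d^5 + 1.14*d^4 + 1.25*d^3 - 1.54*d^2 + 2.69*d - 3.58
(3) = -y^5 - 3*y^4 + y^3 + y^2 + 6*y + 5
(4) = 0.6177*m^5 - 5.4668*m^4 - 7.0395*m^3 + 3.2162*m^2 - 1.6588*m + 1.6112
(5) = 2*t^4 - 4*t^3 - 18*t^2 + 6*t + 20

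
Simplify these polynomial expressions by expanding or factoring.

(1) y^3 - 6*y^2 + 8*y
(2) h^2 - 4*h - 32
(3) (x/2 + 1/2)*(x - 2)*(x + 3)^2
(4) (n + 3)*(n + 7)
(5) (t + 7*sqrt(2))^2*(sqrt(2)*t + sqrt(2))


(1) = y*(y - 4)*(y - 2)
(2) = (h - 8)*(h + 4)
(3) = x^4/2 + 5*x^3/2 + x^2/2 - 21*x/2 - 9
(4) = n^2 + 10*n + 21
(5) = sqrt(2)*t^3 + sqrt(2)*t^2 + 28*t^2 + 28*t + 98*sqrt(2)*t + 98*sqrt(2)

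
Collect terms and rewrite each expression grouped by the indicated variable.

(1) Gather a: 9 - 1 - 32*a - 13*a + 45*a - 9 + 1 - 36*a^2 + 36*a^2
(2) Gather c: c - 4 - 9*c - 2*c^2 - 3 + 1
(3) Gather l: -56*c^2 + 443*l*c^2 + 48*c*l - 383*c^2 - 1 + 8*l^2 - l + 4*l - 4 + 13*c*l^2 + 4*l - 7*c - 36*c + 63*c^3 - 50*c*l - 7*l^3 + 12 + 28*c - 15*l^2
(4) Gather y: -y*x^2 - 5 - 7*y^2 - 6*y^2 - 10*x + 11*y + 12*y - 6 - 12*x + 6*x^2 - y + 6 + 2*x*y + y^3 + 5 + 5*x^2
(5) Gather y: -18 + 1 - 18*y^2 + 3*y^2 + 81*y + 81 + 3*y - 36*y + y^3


(1) = 0
(2) = -2*c^2 - 8*c - 6
(3) = 63*c^3 - 439*c^2 - 15*c - 7*l^3 + l^2*(13*c - 7) + l*(443*c^2 - 2*c + 7) + 7
(4) = 11*x^2 - 22*x + y^3 - 13*y^2 + y*(-x^2 + 2*x + 22)
(5) = y^3 - 15*y^2 + 48*y + 64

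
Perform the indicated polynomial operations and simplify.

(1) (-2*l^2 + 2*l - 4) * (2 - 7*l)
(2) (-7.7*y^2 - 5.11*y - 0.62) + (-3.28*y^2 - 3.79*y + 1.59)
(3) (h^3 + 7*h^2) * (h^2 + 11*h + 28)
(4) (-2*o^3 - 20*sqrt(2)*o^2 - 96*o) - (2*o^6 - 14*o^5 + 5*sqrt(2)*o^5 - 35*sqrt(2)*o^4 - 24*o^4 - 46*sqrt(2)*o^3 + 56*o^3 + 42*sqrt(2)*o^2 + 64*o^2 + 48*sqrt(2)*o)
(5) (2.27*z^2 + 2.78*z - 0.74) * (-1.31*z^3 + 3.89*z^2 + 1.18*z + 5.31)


(1) = 14*l^3 - 18*l^2 + 32*l - 8
(2) = -10.98*y^2 - 8.9*y + 0.97
(3) = h^5 + 18*h^4 + 105*h^3 + 196*h^2
(4) = -2*o^6 - 5*sqrt(2)*o^5 + 14*o^5 + 24*o^4 + 35*sqrt(2)*o^4 - 58*o^3 + 46*sqrt(2)*o^3 - 62*sqrt(2)*o^2 - 64*o^2 - 96*o - 48*sqrt(2)*o
(5) = -2.9737*z^5 + 5.1885*z^4 + 14.4622*z^3 + 12.4555*z^2 + 13.8886*z - 3.9294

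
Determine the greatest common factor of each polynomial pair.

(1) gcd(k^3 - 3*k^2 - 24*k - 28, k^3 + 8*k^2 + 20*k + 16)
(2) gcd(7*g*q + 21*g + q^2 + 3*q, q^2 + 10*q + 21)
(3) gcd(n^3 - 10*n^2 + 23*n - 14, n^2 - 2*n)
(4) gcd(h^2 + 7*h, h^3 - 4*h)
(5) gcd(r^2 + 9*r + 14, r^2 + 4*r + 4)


(1) = k^2 + 4*k + 4
(2) = q + 3
(3) = n - 2
(4) = h
(5) = gcd((r + 2)*(r + 7), (r + 2)^2) = r + 2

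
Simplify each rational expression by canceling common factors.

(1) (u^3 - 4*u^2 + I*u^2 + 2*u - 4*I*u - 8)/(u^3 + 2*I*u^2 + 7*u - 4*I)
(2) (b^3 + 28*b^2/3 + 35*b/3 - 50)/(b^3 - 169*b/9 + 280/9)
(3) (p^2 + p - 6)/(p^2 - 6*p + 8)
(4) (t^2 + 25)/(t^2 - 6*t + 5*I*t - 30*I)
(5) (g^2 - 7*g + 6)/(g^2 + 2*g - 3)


(1) = (u^2 + u*(-4 + 2*I) - 8*I)/(u^2 + 3*I*u + 4)
(2) = (9*b^2 + 39*b - 90)/(9*b^2 - 45*b + 56)
(3) = (p + 3)/(p - 4)
(4) = (t - 5*I)/(t - 6)
(5) = (g - 6)/(g + 3)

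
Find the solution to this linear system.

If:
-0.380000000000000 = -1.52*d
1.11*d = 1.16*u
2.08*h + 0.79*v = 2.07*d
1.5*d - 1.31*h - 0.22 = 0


Then:
d = 0.25
h = 0.12
u = 0.24
v = 0.34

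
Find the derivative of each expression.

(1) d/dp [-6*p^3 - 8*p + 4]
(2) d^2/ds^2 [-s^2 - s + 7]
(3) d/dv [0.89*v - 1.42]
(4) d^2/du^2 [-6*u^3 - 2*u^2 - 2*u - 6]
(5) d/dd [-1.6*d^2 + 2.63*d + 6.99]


(1) = -18*p^2 - 8
(2) = -2
(3) = 0.890000000000000
(4) = -36*u - 4
(5) = 2.63 - 3.2*d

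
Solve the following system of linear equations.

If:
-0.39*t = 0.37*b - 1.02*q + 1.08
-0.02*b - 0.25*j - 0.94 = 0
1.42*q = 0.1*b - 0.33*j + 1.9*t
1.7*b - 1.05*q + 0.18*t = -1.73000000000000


Then:
b = -0.46
j = -3.72
q = 0.92
t = 0.06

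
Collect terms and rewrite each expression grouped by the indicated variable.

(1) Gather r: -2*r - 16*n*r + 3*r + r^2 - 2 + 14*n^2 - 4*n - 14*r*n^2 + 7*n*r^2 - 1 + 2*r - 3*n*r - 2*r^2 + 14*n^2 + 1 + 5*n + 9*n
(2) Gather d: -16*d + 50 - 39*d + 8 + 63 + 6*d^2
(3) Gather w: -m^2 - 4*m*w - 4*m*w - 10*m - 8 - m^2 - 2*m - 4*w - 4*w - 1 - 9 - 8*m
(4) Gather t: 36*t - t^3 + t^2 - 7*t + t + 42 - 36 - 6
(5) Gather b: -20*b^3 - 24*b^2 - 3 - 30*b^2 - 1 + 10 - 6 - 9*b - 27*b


(1) = 28*n^2 + 10*n + r^2*(7*n - 1) + r*(-14*n^2 - 19*n + 3) - 2
(2) = 6*d^2 - 55*d + 121
(3) = -2*m^2 - 20*m + w*(-8*m - 8) - 18
(4) = -t^3 + t^2 + 30*t
(5) = -20*b^3 - 54*b^2 - 36*b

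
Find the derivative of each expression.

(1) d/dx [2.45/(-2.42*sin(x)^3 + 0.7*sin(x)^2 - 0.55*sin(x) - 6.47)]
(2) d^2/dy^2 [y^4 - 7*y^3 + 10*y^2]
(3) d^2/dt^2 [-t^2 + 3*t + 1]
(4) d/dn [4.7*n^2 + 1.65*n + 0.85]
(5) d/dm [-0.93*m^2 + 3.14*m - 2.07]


(1) = (17.787*sin(x)^2 - 3.43*sin(x) + 1.3475)*cos(x)/(2.42*sin(x)^3 - 0.7*sin(x)^2 + 0.55*sin(x) + 6.47)^2
(2) = 12*y^2 - 42*y + 20
(3) = -2
(4) = 9.4*n + 1.65
(5) = 3.14 - 1.86*m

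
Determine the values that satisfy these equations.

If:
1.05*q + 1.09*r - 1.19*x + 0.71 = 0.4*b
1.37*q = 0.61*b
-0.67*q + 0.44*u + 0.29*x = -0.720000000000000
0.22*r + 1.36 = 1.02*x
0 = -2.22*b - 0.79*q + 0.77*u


Then:
b = -1.01
q = -0.45
r = 1.13
u = -3.36
x = 1.58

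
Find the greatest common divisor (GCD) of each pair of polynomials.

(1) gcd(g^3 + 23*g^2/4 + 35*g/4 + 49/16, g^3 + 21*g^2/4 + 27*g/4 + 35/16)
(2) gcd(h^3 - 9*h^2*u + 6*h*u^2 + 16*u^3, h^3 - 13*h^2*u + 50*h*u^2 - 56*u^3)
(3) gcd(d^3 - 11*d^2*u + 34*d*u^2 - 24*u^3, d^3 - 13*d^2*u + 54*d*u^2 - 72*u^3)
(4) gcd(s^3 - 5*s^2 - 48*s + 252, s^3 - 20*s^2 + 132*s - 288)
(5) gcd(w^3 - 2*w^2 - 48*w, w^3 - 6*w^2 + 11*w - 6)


(1) = gcd((g + 1/2)*(g + 7/4)*(g + 7/2), (g + 1/2)*(g + 5/4)*(g + 7/2)) = g^2 + 4*g + 7/4
(2) = -h + 2*u
(3) = d^2 - 10*d*u + 24*u^2
(4) = gcd((s - 6)^2*(s + 7), (s - 8)*(s - 6)^2) = s^2 - 12*s + 36
(5) = 1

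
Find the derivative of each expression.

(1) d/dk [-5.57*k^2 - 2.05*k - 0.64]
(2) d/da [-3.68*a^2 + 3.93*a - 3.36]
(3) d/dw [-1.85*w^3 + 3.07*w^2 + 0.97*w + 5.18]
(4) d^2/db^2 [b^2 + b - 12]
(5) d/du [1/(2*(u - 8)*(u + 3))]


(1) = -11.14*k - 2.05
(2) = 3.93 - 7.36*a
(3) = -5.55*w^2 + 6.14*w + 0.97
(4) = 2
(5) = (5/2 - u)/(u^4 - 10*u^3 - 23*u^2 + 240*u + 576)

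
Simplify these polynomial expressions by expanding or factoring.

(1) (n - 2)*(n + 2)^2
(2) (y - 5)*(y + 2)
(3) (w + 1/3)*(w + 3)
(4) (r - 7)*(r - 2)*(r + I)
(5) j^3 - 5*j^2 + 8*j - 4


(1) = n^3 + 2*n^2 - 4*n - 8
(2) = y^2 - 3*y - 10
(3) = w^2 + 10*w/3 + 1
(4) = r^3 - 9*r^2 + I*r^2 + 14*r - 9*I*r + 14*I
(5) = (j - 2)^2*(j - 1)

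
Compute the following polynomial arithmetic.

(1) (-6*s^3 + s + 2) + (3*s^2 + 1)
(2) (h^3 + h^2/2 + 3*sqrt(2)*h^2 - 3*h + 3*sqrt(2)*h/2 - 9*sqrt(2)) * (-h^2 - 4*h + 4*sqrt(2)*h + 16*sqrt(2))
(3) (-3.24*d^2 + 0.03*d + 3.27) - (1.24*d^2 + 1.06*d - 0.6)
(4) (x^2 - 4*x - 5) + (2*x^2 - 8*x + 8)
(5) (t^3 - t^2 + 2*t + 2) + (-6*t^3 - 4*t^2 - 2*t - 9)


(1) = -6*s^3 + 3*s^2 + s + 3
(2) = -h^5 - 9*h^4/2 + sqrt(2)*h^4 + 9*sqrt(2)*h^3/2 + 25*h^3 - sqrt(2)*h^2 + 120*h^2 - 24*h - 12*sqrt(2)*h - 288
(3) = -4.48*d^2 - 1.03*d + 3.87
(4) = 3*x^2 - 12*x + 3
(5) = -5*t^3 - 5*t^2 - 7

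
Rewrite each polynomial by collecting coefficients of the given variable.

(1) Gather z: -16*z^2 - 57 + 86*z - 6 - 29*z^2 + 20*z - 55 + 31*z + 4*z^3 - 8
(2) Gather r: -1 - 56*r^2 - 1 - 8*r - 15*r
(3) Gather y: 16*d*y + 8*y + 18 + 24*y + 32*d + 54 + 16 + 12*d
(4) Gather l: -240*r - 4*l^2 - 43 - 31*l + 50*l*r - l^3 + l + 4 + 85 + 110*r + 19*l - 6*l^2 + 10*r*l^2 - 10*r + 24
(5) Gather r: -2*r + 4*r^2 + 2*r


(1) = 4*z^3 - 45*z^2 + 137*z - 126
(2) = -56*r^2 - 23*r - 2
(3) = 44*d + y*(16*d + 32) + 88
(4) = -l^3 + l^2*(10*r - 10) + l*(50*r - 11) - 140*r + 70
(5) = 4*r^2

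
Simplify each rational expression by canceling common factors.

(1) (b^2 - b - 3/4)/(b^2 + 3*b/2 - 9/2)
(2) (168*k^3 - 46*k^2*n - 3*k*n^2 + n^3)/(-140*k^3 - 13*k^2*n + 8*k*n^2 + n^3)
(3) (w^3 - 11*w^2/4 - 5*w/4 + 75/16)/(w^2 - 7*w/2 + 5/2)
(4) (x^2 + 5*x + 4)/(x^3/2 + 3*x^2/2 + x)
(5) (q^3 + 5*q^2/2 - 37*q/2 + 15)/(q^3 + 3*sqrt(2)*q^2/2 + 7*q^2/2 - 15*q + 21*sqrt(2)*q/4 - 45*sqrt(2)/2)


(1) = (2*b + 1)/(2*b + 6)
(2) = (-6*k + n)/(5*k + n)
(3) = (8*w^2 - 2*w - 15)/(8*w - 8)
(4) = (2*x + 8)/(x^2 + 2*x)
(5) = (8*q - 8)/(8*q + 12*sqrt(2))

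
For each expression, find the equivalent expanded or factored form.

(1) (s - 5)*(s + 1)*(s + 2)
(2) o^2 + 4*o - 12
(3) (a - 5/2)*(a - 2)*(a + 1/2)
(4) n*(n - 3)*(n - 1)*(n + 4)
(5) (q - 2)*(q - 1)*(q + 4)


(1) = s^3 - 2*s^2 - 13*s - 10
(2) = (o - 2)*(o + 6)
(3) = a^3 - 4*a^2 + 11*a/4 + 5/2
(4) = n^4 - 13*n^2 + 12*n
(5) = q^3 + q^2 - 10*q + 8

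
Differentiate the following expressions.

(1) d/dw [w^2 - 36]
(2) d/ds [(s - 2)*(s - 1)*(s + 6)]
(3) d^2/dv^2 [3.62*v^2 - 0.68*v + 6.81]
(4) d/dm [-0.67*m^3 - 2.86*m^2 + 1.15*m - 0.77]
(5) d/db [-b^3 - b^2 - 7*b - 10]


(1) = 2*w
(2) = 3*s^2 + 6*s - 16
(3) = 7.24000000000000
(4) = -2.01*m^2 - 5.72*m + 1.15
(5) = -3*b^2 - 2*b - 7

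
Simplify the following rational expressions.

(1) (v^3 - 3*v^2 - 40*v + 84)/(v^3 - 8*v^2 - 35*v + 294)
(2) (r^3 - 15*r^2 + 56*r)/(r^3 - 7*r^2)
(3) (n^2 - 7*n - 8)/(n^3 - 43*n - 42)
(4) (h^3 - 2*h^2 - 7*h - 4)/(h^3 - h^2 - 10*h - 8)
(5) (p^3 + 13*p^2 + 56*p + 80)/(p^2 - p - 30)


(1) = (v - 2)/(v - 7)
(2) = (r - 8)/r
(3) = (n - 8)/(n^2 - n - 42)
(4) = (h + 1)/(h + 2)
(5) = (p^2 + 8*p + 16)/(p - 6)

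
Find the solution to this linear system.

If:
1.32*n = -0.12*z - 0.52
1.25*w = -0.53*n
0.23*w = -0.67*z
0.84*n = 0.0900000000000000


Then:
No Solution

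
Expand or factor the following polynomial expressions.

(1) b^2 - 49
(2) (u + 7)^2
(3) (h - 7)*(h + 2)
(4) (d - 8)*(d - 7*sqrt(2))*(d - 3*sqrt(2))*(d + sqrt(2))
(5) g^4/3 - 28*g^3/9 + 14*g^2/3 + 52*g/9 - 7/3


(1) = (b - 7)*(b + 7)
(2) = u^2 + 14*u + 49
(3) = h^2 - 5*h - 14
(4) = d^4 - 9*sqrt(2)*d^3 - 8*d^3 + 22*d^2 + 72*sqrt(2)*d^2 - 176*d + 42*sqrt(2)*d - 336*sqrt(2)
(5) = (g/3 + 1/3)*(g - 7)*(g - 3)*(g - 1/3)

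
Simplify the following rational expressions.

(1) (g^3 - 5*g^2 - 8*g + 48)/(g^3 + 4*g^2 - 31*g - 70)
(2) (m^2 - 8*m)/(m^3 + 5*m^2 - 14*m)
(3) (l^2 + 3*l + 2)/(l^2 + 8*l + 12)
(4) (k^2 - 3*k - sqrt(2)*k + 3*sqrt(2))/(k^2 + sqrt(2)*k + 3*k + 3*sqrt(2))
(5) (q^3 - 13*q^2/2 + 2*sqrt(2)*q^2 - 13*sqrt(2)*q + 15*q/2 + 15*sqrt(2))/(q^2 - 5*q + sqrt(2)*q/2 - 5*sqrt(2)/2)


(1) = (g^3 - 5*g^2 - 8*g + 48)/(g^3 + 4*g^2 - 31*g - 70)
(2) = (m - 8)/(m^2 + 5*m - 14)
(3) = (l + 1)/(l + 6)
(4) = (k^2 + k*(-3 - sqrt(2)) + 3*sqrt(2))/(k^2 + k*(sqrt(2) + 3) + 3*sqrt(2))
(5) = (4*q^2 + q*(-6 + 8*sqrt(2)) - 12*sqrt(2))/(4*q + 2*sqrt(2))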